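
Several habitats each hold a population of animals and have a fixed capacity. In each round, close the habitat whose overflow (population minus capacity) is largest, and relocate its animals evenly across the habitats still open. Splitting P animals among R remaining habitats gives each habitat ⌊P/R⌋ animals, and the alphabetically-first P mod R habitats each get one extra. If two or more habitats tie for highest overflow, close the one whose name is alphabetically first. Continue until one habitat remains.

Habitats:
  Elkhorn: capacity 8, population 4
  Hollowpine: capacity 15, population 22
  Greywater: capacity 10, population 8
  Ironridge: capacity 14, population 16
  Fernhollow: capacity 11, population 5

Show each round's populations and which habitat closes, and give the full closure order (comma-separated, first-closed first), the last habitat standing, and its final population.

Closure order: Hollowpine, Ironridge, Greywater, Elkhorn
Last habitat: Fernhollow with 55 animals

Round 1: Elkhorn=4 Fernhollow=5 Greywater=8 Hollowpine=22 Ironridge=16 → close Hollowpine (overflow 7)
  22÷4 = 5 each, +1 to first 2
Round 2: Elkhorn=10 Fernhollow=11 Greywater=13 Ironridge=21 → close Ironridge (overflow 7)
  21÷3 = 7 each, +1 to first 0
Round 3: Elkhorn=17 Fernhollow=18 Greywater=20 → close Greywater (overflow 10)
  20÷2 = 10 each, +1 to first 0
Round 4: Elkhorn=27 Fernhollow=28 → close Elkhorn (overflow 19)
  27÷1 = 27 each, +1 to first 0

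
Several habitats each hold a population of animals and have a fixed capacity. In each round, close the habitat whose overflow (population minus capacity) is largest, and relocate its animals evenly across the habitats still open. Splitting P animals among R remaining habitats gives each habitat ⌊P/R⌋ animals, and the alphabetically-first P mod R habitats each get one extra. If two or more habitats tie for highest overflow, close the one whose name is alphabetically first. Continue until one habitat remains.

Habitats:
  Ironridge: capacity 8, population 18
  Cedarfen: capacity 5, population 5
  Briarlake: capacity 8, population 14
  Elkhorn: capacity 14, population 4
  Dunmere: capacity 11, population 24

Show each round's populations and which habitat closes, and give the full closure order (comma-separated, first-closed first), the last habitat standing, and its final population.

Round 1: Briarlake=14 Cedarfen=5 Dunmere=24 Elkhorn=4 Ironridge=18 → close Dunmere (overflow 13)
  24÷4 = 6 each, +1 to first 0
Round 2: Briarlake=20 Cedarfen=11 Elkhorn=10 Ironridge=24 → close Ironridge (overflow 16)
  24÷3 = 8 each, +1 to first 0
Round 3: Briarlake=28 Cedarfen=19 Elkhorn=18 → close Briarlake (overflow 20)
  28÷2 = 14 each, +1 to first 0
Round 4: Cedarfen=33 Elkhorn=32 → close Cedarfen (overflow 28)
  33÷1 = 33 each, +1 to first 0

Closure order: Dunmere, Ironridge, Briarlake, Cedarfen
Last habitat: Elkhorn with 65 animals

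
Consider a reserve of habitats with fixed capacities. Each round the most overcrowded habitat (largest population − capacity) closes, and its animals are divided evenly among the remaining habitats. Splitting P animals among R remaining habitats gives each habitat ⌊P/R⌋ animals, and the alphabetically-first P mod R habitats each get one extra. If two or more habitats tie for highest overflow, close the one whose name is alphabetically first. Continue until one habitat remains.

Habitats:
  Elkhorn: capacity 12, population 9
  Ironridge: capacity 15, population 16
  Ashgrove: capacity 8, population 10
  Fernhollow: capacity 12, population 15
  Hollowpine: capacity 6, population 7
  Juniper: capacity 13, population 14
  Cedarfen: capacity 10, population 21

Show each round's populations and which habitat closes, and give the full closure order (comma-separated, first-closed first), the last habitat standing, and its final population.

Closure order: Cedarfen, Fernhollow, Ashgrove, Hollowpine, Ironridge, Elkhorn
Last habitat: Juniper with 92 animals

Round 1: Ashgrove=10 Cedarfen=21 Elkhorn=9 Fernhollow=15 Hollowpine=7 Ironridge=16 Juniper=14 → close Cedarfen (overflow 11)
  21÷6 = 3 each, +1 to first 3
Round 2: Ashgrove=14 Elkhorn=13 Fernhollow=19 Hollowpine=10 Ironridge=19 Juniper=17 → close Fernhollow (overflow 7)
  19÷5 = 3 each, +1 to first 4
Round 3: Ashgrove=18 Elkhorn=17 Hollowpine=14 Ironridge=23 Juniper=20 → close Ashgrove (overflow 10)
  18÷4 = 4 each, +1 to first 2
Round 4: Elkhorn=22 Hollowpine=19 Ironridge=27 Juniper=24 → close Hollowpine (overflow 13)
  19÷3 = 6 each, +1 to first 1
Round 5: Elkhorn=29 Ironridge=33 Juniper=30 → close Ironridge (overflow 18)
  33÷2 = 16 each, +1 to first 1
Round 6: Elkhorn=46 Juniper=46 → close Elkhorn (overflow 34)
  46÷1 = 46 each, +1 to first 0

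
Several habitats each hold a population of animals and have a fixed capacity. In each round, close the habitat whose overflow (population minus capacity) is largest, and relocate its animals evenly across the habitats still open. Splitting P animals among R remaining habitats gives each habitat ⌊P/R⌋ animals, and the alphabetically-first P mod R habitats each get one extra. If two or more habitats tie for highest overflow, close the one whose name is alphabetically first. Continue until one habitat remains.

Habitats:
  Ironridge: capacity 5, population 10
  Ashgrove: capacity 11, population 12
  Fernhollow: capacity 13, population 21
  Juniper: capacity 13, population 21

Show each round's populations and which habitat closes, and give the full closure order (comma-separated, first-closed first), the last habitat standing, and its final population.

Round 1: Ashgrove=12 Fernhollow=21 Ironridge=10 Juniper=21 → close Fernhollow (overflow 8)
  21÷3 = 7 each, +1 to first 0
Round 2: Ashgrove=19 Ironridge=17 Juniper=28 → close Juniper (overflow 15)
  28÷2 = 14 each, +1 to first 0
Round 3: Ashgrove=33 Ironridge=31 → close Ironridge (overflow 26)
  31÷1 = 31 each, +1 to first 0

Closure order: Fernhollow, Juniper, Ironridge
Last habitat: Ashgrove with 64 animals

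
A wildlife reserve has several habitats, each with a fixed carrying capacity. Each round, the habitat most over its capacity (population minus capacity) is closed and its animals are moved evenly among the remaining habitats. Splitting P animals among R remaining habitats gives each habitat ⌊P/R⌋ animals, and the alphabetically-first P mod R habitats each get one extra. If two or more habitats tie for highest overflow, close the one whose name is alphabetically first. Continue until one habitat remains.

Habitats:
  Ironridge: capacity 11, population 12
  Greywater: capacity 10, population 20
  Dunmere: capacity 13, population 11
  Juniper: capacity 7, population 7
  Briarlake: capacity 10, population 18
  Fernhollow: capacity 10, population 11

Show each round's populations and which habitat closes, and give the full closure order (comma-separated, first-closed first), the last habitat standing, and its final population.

Round 1: Briarlake=18 Dunmere=11 Fernhollow=11 Greywater=20 Ironridge=12 Juniper=7 → close Greywater (overflow 10)
  20÷5 = 4 each, +1 to first 0
Round 2: Briarlake=22 Dunmere=15 Fernhollow=15 Ironridge=16 Juniper=11 → close Briarlake (overflow 12)
  22÷4 = 5 each, +1 to first 2
Round 3: Dunmere=21 Fernhollow=21 Ironridge=21 Juniper=16 → close Fernhollow (overflow 11)
  21÷3 = 7 each, +1 to first 0
Round 4: Dunmere=28 Ironridge=28 Juniper=23 → close Ironridge (overflow 17)
  28÷2 = 14 each, +1 to first 0
Round 5: Dunmere=42 Juniper=37 → close Juniper (overflow 30)
  37÷1 = 37 each, +1 to first 0

Closure order: Greywater, Briarlake, Fernhollow, Ironridge, Juniper
Last habitat: Dunmere with 79 animals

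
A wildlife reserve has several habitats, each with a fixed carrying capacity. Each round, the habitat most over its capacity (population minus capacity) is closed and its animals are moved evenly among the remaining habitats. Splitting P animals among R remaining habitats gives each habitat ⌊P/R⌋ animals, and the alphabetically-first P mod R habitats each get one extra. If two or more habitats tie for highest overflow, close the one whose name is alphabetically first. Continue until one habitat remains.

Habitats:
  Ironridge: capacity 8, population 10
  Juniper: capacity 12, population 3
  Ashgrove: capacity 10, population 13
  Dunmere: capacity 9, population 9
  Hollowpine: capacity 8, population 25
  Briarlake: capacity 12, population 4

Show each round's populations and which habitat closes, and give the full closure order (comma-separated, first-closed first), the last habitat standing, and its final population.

Round 1: Ashgrove=13 Briarlake=4 Dunmere=9 Hollowpine=25 Ironridge=10 Juniper=3 → close Hollowpine (overflow 17)
  25÷5 = 5 each, +1 to first 0
Round 2: Ashgrove=18 Briarlake=9 Dunmere=14 Ironridge=15 Juniper=8 → close Ashgrove (overflow 8)
  18÷4 = 4 each, +1 to first 2
Round 3: Briarlake=14 Dunmere=19 Ironridge=19 Juniper=12 → close Ironridge (overflow 11)
  19÷3 = 6 each, +1 to first 1
Round 4: Briarlake=21 Dunmere=25 Juniper=18 → close Dunmere (overflow 16)
  25÷2 = 12 each, +1 to first 1
Round 5: Briarlake=34 Juniper=30 → close Briarlake (overflow 22)
  34÷1 = 34 each, +1 to first 0

Closure order: Hollowpine, Ashgrove, Ironridge, Dunmere, Briarlake
Last habitat: Juniper with 64 animals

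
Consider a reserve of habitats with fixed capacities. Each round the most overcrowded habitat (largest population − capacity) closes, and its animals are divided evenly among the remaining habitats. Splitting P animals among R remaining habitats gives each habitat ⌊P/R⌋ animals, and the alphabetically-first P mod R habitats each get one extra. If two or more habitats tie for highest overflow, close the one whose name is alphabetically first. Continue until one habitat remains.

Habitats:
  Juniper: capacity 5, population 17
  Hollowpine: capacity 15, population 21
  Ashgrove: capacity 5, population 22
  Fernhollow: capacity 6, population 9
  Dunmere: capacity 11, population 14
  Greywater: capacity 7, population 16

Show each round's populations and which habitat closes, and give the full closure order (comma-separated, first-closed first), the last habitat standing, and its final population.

Closure order: Ashgrove, Juniper, Greywater, Dunmere, Hollowpine
Last habitat: Fernhollow with 99 animals

Round 1: Ashgrove=22 Dunmere=14 Fernhollow=9 Greywater=16 Hollowpine=21 Juniper=17 → close Ashgrove (overflow 17)
  22÷5 = 4 each, +1 to first 2
Round 2: Dunmere=19 Fernhollow=14 Greywater=20 Hollowpine=25 Juniper=21 → close Juniper (overflow 16)
  21÷4 = 5 each, +1 to first 1
Round 3: Dunmere=25 Fernhollow=19 Greywater=25 Hollowpine=30 → close Greywater (overflow 18)
  25÷3 = 8 each, +1 to first 1
Round 4: Dunmere=34 Fernhollow=27 Hollowpine=38 → close Dunmere (overflow 23)
  34÷2 = 17 each, +1 to first 0
Round 5: Fernhollow=44 Hollowpine=55 → close Hollowpine (overflow 40)
  55÷1 = 55 each, +1 to first 0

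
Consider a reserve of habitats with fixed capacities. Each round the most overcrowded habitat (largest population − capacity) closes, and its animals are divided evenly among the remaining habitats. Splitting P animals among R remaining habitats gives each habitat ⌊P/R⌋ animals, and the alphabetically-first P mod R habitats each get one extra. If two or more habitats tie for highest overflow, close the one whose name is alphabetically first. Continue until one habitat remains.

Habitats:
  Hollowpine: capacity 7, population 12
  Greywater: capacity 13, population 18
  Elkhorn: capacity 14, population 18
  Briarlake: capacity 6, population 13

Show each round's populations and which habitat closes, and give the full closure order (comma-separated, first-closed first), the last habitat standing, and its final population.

Closure order: Briarlake, Elkhorn, Greywater
Last habitat: Hollowpine with 61 animals

Round 1: Briarlake=13 Elkhorn=18 Greywater=18 Hollowpine=12 → close Briarlake (overflow 7)
  13÷3 = 4 each, +1 to first 1
Round 2: Elkhorn=23 Greywater=22 Hollowpine=16 → close Elkhorn (overflow 9)
  23÷2 = 11 each, +1 to first 1
Round 3: Greywater=34 Hollowpine=27 → close Greywater (overflow 21)
  34÷1 = 34 each, +1 to first 0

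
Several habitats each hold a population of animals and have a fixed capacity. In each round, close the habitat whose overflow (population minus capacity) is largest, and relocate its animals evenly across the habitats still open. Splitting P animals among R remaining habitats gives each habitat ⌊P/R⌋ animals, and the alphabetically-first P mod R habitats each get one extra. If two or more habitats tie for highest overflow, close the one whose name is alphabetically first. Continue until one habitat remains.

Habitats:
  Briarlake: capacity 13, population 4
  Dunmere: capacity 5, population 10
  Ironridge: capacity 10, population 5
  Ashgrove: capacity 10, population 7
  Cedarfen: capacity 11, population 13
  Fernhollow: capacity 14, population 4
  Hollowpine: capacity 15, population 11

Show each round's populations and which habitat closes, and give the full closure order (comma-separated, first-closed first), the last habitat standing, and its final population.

Closure order: Dunmere, Cedarfen, Ashgrove, Hollowpine, Ironridge, Briarlake
Last habitat: Fernhollow with 54 animals

Round 1: Ashgrove=7 Briarlake=4 Cedarfen=13 Dunmere=10 Fernhollow=4 Hollowpine=11 Ironridge=5 → close Dunmere (overflow 5)
  10÷6 = 1 each, +1 to first 4
Round 2: Ashgrove=9 Briarlake=6 Cedarfen=15 Fernhollow=6 Hollowpine=12 Ironridge=6 → close Cedarfen (overflow 4)
  15÷5 = 3 each, +1 to first 0
Round 3: Ashgrove=12 Briarlake=9 Fernhollow=9 Hollowpine=15 Ironridge=9 → close Ashgrove (overflow 2)
  12÷4 = 3 each, +1 to first 0
Round 4: Briarlake=12 Fernhollow=12 Hollowpine=18 Ironridge=12 → close Hollowpine (overflow 3)
  18÷3 = 6 each, +1 to first 0
Round 5: Briarlake=18 Fernhollow=18 Ironridge=18 → close Ironridge (overflow 8)
  18÷2 = 9 each, +1 to first 0
Round 6: Briarlake=27 Fernhollow=27 → close Briarlake (overflow 14)
  27÷1 = 27 each, +1 to first 0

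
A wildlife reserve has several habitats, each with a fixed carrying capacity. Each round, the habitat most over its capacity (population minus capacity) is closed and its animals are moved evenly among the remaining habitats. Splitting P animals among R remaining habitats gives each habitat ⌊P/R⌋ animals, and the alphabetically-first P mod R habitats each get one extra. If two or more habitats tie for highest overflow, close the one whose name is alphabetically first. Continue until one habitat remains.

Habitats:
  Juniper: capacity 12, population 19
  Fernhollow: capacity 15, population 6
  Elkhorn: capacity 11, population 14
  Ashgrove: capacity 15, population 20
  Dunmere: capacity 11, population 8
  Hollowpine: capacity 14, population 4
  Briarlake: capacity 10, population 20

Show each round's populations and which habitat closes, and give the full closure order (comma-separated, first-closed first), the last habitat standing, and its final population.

Closure order: Briarlake, Juniper, Ashgrove, Elkhorn, Dunmere, Fernhollow
Last habitat: Hollowpine with 91 animals

Round 1: Ashgrove=20 Briarlake=20 Dunmere=8 Elkhorn=14 Fernhollow=6 Hollowpine=4 Juniper=19 → close Briarlake (overflow 10)
  20÷6 = 3 each, +1 to first 2
Round 2: Ashgrove=24 Dunmere=12 Elkhorn=17 Fernhollow=9 Hollowpine=7 Juniper=22 → close Juniper (overflow 10)
  22÷5 = 4 each, +1 to first 2
Round 3: Ashgrove=29 Dunmere=17 Elkhorn=21 Fernhollow=13 Hollowpine=11 → close Ashgrove (overflow 14)
  29÷4 = 7 each, +1 to first 1
Round 4: Dunmere=25 Elkhorn=28 Fernhollow=20 Hollowpine=18 → close Elkhorn (overflow 17)
  28÷3 = 9 each, +1 to first 1
Round 5: Dunmere=35 Fernhollow=29 Hollowpine=27 → close Dunmere (overflow 24)
  35÷2 = 17 each, +1 to first 1
Round 6: Fernhollow=47 Hollowpine=44 → close Fernhollow (overflow 32)
  47÷1 = 47 each, +1 to first 0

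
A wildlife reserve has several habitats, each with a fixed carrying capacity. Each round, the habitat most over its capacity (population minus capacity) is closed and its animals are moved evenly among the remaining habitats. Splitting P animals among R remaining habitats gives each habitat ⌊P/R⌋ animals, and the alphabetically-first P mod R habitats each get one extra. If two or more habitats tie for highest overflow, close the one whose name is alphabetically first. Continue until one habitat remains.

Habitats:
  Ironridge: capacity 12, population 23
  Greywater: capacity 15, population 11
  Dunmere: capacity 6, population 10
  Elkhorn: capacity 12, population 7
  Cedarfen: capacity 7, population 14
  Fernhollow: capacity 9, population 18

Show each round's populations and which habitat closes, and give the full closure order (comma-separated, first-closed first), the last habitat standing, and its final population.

Round 1: Cedarfen=14 Dunmere=10 Elkhorn=7 Fernhollow=18 Greywater=11 Ironridge=23 → close Ironridge (overflow 11)
  23÷5 = 4 each, +1 to first 3
Round 2: Cedarfen=19 Dunmere=15 Elkhorn=12 Fernhollow=22 Greywater=15 → close Fernhollow (overflow 13)
  22÷4 = 5 each, +1 to first 2
Round 3: Cedarfen=25 Dunmere=21 Elkhorn=17 Greywater=20 → close Cedarfen (overflow 18)
  25÷3 = 8 each, +1 to first 1
Round 4: Dunmere=30 Elkhorn=25 Greywater=28 → close Dunmere (overflow 24)
  30÷2 = 15 each, +1 to first 0
Round 5: Elkhorn=40 Greywater=43 → close Elkhorn (overflow 28)
  40÷1 = 40 each, +1 to first 0

Closure order: Ironridge, Fernhollow, Cedarfen, Dunmere, Elkhorn
Last habitat: Greywater with 83 animals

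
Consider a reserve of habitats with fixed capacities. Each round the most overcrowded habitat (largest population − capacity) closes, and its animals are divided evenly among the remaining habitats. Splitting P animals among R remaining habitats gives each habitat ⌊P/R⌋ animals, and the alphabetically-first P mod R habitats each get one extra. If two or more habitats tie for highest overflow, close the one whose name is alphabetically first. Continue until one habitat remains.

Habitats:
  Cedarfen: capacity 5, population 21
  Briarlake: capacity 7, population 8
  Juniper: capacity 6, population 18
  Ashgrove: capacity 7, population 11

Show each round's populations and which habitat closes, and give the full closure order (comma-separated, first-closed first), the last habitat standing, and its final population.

Round 1: Ashgrove=11 Briarlake=8 Cedarfen=21 Juniper=18 → close Cedarfen (overflow 16)
  21÷3 = 7 each, +1 to first 0
Round 2: Ashgrove=18 Briarlake=15 Juniper=25 → close Juniper (overflow 19)
  25÷2 = 12 each, +1 to first 1
Round 3: Ashgrove=31 Briarlake=27 → close Ashgrove (overflow 24)
  31÷1 = 31 each, +1 to first 0

Closure order: Cedarfen, Juniper, Ashgrove
Last habitat: Briarlake with 58 animals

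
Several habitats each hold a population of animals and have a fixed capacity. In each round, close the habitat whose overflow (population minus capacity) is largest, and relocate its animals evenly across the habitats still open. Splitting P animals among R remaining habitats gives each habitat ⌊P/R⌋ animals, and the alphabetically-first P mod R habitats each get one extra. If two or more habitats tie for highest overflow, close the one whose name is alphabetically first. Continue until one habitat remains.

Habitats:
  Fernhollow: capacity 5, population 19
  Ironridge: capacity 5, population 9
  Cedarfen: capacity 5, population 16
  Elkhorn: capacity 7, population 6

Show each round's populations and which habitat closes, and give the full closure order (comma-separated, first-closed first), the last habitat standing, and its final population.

Round 1: Cedarfen=16 Elkhorn=6 Fernhollow=19 Ironridge=9 → close Fernhollow (overflow 14)
  19÷3 = 6 each, +1 to first 1
Round 2: Cedarfen=23 Elkhorn=12 Ironridge=15 → close Cedarfen (overflow 18)
  23÷2 = 11 each, +1 to first 1
Round 3: Elkhorn=24 Ironridge=26 → close Ironridge (overflow 21)
  26÷1 = 26 each, +1 to first 0

Closure order: Fernhollow, Cedarfen, Ironridge
Last habitat: Elkhorn with 50 animals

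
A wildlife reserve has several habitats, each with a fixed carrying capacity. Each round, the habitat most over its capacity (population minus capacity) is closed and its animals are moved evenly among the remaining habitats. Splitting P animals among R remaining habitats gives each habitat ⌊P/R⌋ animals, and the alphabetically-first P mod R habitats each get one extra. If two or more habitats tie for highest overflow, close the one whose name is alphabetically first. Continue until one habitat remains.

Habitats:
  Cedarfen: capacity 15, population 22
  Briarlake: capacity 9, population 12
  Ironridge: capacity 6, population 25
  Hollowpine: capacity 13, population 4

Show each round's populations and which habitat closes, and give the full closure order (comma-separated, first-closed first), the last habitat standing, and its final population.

Round 1: Briarlake=12 Cedarfen=22 Hollowpine=4 Ironridge=25 → close Ironridge (overflow 19)
  25÷3 = 8 each, +1 to first 1
Round 2: Briarlake=21 Cedarfen=30 Hollowpine=12 → close Cedarfen (overflow 15)
  30÷2 = 15 each, +1 to first 0
Round 3: Briarlake=36 Hollowpine=27 → close Briarlake (overflow 27)
  36÷1 = 36 each, +1 to first 0

Closure order: Ironridge, Cedarfen, Briarlake
Last habitat: Hollowpine with 63 animals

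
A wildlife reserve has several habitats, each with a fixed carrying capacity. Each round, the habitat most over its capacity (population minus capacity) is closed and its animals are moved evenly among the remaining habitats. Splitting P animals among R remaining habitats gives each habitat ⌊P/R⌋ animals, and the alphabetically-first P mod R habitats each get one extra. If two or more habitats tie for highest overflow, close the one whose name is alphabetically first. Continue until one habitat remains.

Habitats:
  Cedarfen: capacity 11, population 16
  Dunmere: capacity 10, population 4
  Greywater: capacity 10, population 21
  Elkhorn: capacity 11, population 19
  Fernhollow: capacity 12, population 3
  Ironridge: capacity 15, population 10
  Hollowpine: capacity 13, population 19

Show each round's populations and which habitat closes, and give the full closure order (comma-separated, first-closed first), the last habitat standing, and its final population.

Closure order: Greywater, Elkhorn, Cedarfen, Hollowpine, Dunmere, Ironridge
Last habitat: Fernhollow with 92 animals

Round 1: Cedarfen=16 Dunmere=4 Elkhorn=19 Fernhollow=3 Greywater=21 Hollowpine=19 Ironridge=10 → close Greywater (overflow 11)
  21÷6 = 3 each, +1 to first 3
Round 2: Cedarfen=20 Dunmere=8 Elkhorn=23 Fernhollow=6 Hollowpine=22 Ironridge=13 → close Elkhorn (overflow 12)
  23÷5 = 4 each, +1 to first 3
Round 3: Cedarfen=25 Dunmere=13 Fernhollow=11 Hollowpine=26 Ironridge=17 → close Cedarfen (overflow 14)
  25÷4 = 6 each, +1 to first 1
Round 4: Dunmere=20 Fernhollow=17 Hollowpine=32 Ironridge=23 → close Hollowpine (overflow 19)
  32÷3 = 10 each, +1 to first 2
Round 5: Dunmere=31 Fernhollow=28 Ironridge=33 → close Dunmere (overflow 21)
  31÷2 = 15 each, +1 to first 1
Round 6: Fernhollow=44 Ironridge=48 → close Ironridge (overflow 33)
  48÷1 = 48 each, +1 to first 0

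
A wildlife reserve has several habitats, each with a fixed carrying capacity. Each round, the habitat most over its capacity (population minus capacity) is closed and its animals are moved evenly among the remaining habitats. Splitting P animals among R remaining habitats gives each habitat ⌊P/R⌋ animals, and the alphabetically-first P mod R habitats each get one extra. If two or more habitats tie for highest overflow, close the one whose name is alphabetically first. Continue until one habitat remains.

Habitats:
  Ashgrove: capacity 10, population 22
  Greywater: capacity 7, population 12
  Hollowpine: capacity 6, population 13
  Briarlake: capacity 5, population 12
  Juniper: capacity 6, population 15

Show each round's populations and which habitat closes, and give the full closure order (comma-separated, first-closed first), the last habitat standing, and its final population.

Round 1: Ashgrove=22 Briarlake=12 Greywater=12 Hollowpine=13 Juniper=15 → close Ashgrove (overflow 12)
  22÷4 = 5 each, +1 to first 2
Round 2: Briarlake=18 Greywater=18 Hollowpine=18 Juniper=20 → close Juniper (overflow 14)
  20÷3 = 6 each, +1 to first 2
Round 3: Briarlake=25 Greywater=25 Hollowpine=24 → close Briarlake (overflow 20)
  25÷2 = 12 each, +1 to first 1
Round 4: Greywater=38 Hollowpine=36 → close Greywater (overflow 31)
  38÷1 = 38 each, +1 to first 0

Closure order: Ashgrove, Juniper, Briarlake, Greywater
Last habitat: Hollowpine with 74 animals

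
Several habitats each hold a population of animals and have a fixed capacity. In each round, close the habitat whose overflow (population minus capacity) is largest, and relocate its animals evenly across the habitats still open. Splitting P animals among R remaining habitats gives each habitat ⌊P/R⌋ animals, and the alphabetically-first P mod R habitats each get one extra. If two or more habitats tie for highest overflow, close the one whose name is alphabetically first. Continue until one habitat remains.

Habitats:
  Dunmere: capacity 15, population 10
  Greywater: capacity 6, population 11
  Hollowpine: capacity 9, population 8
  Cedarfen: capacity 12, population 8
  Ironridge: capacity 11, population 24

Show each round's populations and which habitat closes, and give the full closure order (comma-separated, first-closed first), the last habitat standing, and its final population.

Round 1: Cedarfen=8 Dunmere=10 Greywater=11 Hollowpine=8 Ironridge=24 → close Ironridge (overflow 13)
  24÷4 = 6 each, +1 to first 0
Round 2: Cedarfen=14 Dunmere=16 Greywater=17 Hollowpine=14 → close Greywater (overflow 11)
  17÷3 = 5 each, +1 to first 2
Round 3: Cedarfen=20 Dunmere=22 Hollowpine=19 → close Hollowpine (overflow 10)
  19÷2 = 9 each, +1 to first 1
Round 4: Cedarfen=30 Dunmere=31 → close Cedarfen (overflow 18)
  30÷1 = 30 each, +1 to first 0

Closure order: Ironridge, Greywater, Hollowpine, Cedarfen
Last habitat: Dunmere with 61 animals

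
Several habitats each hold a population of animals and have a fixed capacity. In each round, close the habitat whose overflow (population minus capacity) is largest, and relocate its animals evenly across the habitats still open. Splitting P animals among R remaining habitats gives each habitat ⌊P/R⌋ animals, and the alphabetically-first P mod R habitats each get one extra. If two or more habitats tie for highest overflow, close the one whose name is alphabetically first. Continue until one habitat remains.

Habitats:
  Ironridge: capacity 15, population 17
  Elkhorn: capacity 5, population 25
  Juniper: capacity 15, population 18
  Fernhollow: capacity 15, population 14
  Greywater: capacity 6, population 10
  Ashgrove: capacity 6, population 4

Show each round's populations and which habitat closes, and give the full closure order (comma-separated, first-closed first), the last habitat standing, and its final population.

Round 1: Ashgrove=4 Elkhorn=25 Fernhollow=14 Greywater=10 Ironridge=17 Juniper=18 → close Elkhorn (overflow 20)
  25÷5 = 5 each, +1 to first 0
Round 2: Ashgrove=9 Fernhollow=19 Greywater=15 Ironridge=22 Juniper=23 → close Greywater (overflow 9)
  15÷4 = 3 each, +1 to first 3
Round 3: Ashgrove=13 Fernhollow=23 Ironridge=26 Juniper=26 → close Ironridge (overflow 11)
  26÷3 = 8 each, +1 to first 2
Round 4: Ashgrove=22 Fernhollow=32 Juniper=34 → close Juniper (overflow 19)
  34÷2 = 17 each, +1 to first 0
Round 5: Ashgrove=39 Fernhollow=49 → close Fernhollow (overflow 34)
  49÷1 = 49 each, +1 to first 0

Closure order: Elkhorn, Greywater, Ironridge, Juniper, Fernhollow
Last habitat: Ashgrove with 88 animals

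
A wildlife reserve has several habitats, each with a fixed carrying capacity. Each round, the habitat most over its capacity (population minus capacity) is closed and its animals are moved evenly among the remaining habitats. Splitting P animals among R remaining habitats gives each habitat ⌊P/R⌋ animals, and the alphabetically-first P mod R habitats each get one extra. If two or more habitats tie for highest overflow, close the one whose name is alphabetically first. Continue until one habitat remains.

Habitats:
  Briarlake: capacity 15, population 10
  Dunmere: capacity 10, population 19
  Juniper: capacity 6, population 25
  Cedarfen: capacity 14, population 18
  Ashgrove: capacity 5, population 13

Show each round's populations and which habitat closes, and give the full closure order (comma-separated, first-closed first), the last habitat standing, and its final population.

Round 1: Ashgrove=13 Briarlake=10 Cedarfen=18 Dunmere=19 Juniper=25 → close Juniper (overflow 19)
  25÷4 = 6 each, +1 to first 1
Round 2: Ashgrove=20 Briarlake=16 Cedarfen=24 Dunmere=25 → close Ashgrove (overflow 15)
  20÷3 = 6 each, +1 to first 2
Round 3: Briarlake=23 Cedarfen=31 Dunmere=31 → close Dunmere (overflow 21)
  31÷2 = 15 each, +1 to first 1
Round 4: Briarlake=39 Cedarfen=46 → close Cedarfen (overflow 32)
  46÷1 = 46 each, +1 to first 0

Closure order: Juniper, Ashgrove, Dunmere, Cedarfen
Last habitat: Briarlake with 85 animals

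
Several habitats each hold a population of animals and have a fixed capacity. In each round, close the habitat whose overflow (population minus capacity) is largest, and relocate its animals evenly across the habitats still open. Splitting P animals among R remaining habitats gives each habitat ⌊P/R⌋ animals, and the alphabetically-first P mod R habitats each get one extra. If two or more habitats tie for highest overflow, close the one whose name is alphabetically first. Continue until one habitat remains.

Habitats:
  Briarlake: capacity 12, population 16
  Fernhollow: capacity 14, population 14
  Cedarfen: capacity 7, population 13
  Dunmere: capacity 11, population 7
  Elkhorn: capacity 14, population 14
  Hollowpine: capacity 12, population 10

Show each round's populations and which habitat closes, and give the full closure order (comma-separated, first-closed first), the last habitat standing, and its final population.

Round 1: Briarlake=16 Cedarfen=13 Dunmere=7 Elkhorn=14 Fernhollow=14 Hollowpine=10 → close Cedarfen (overflow 6)
  13÷5 = 2 each, +1 to first 3
Round 2: Briarlake=19 Dunmere=10 Elkhorn=17 Fernhollow=16 Hollowpine=12 → close Briarlake (overflow 7)
  19÷4 = 4 each, +1 to first 3
Round 3: Dunmere=15 Elkhorn=22 Fernhollow=21 Hollowpine=16 → close Elkhorn (overflow 8)
  22÷3 = 7 each, +1 to first 1
Round 4: Dunmere=23 Fernhollow=28 Hollowpine=23 → close Fernhollow (overflow 14)
  28÷2 = 14 each, +1 to first 0
Round 5: Dunmere=37 Hollowpine=37 → close Dunmere (overflow 26)
  37÷1 = 37 each, +1 to first 0

Closure order: Cedarfen, Briarlake, Elkhorn, Fernhollow, Dunmere
Last habitat: Hollowpine with 74 animals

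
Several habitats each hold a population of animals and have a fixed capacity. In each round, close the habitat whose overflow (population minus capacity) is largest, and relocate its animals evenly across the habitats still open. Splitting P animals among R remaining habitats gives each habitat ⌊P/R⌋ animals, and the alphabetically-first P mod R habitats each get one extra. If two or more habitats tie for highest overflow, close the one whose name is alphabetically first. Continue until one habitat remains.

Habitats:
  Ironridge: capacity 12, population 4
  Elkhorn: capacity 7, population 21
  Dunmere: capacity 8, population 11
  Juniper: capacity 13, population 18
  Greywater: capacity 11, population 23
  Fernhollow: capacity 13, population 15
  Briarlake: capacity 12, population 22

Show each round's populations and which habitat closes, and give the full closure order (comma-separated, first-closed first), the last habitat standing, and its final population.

Closure order: Elkhorn, Greywater, Briarlake, Juniper, Dunmere, Fernhollow
Last habitat: Ironridge with 114 animals

Round 1: Briarlake=22 Dunmere=11 Elkhorn=21 Fernhollow=15 Greywater=23 Ironridge=4 Juniper=18 → close Elkhorn (overflow 14)
  21÷6 = 3 each, +1 to first 3
Round 2: Briarlake=26 Dunmere=15 Fernhollow=19 Greywater=26 Ironridge=7 Juniper=21 → close Greywater (overflow 15)
  26÷5 = 5 each, +1 to first 1
Round 3: Briarlake=32 Dunmere=20 Fernhollow=24 Ironridge=12 Juniper=26 → close Briarlake (overflow 20)
  32÷4 = 8 each, +1 to first 0
Round 4: Dunmere=28 Fernhollow=32 Ironridge=20 Juniper=34 → close Juniper (overflow 21)
  34÷3 = 11 each, +1 to first 1
Round 5: Dunmere=40 Fernhollow=43 Ironridge=31 → close Dunmere (overflow 32)
  40÷2 = 20 each, +1 to first 0
Round 6: Fernhollow=63 Ironridge=51 → close Fernhollow (overflow 50)
  63÷1 = 63 each, +1 to first 0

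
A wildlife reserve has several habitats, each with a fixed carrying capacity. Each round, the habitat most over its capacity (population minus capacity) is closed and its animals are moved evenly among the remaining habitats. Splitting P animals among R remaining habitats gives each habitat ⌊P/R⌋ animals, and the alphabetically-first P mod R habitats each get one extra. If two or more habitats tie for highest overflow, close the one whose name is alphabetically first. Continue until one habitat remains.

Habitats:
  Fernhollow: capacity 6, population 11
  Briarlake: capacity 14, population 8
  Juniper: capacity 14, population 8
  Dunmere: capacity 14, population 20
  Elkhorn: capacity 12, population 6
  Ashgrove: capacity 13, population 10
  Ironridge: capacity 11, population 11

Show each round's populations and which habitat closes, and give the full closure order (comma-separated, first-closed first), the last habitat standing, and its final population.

Closure order: Dunmere, Fernhollow, Ironridge, Ashgrove, Briarlake, Elkhorn
Last habitat: Juniper with 74 animals

Round 1: Ashgrove=10 Briarlake=8 Dunmere=20 Elkhorn=6 Fernhollow=11 Ironridge=11 Juniper=8 → close Dunmere (overflow 6)
  20÷6 = 3 each, +1 to first 2
Round 2: Ashgrove=14 Briarlake=12 Elkhorn=9 Fernhollow=14 Ironridge=14 Juniper=11 → close Fernhollow (overflow 8)
  14÷5 = 2 each, +1 to first 4
Round 3: Ashgrove=17 Briarlake=15 Elkhorn=12 Ironridge=17 Juniper=13 → close Ironridge (overflow 6)
  17÷4 = 4 each, +1 to first 1
Round 4: Ashgrove=22 Briarlake=19 Elkhorn=16 Juniper=17 → close Ashgrove (overflow 9)
  22÷3 = 7 each, +1 to first 1
Round 5: Briarlake=27 Elkhorn=23 Juniper=24 → close Briarlake (overflow 13)
  27÷2 = 13 each, +1 to first 1
Round 6: Elkhorn=37 Juniper=37 → close Elkhorn (overflow 25)
  37÷1 = 37 each, +1 to first 0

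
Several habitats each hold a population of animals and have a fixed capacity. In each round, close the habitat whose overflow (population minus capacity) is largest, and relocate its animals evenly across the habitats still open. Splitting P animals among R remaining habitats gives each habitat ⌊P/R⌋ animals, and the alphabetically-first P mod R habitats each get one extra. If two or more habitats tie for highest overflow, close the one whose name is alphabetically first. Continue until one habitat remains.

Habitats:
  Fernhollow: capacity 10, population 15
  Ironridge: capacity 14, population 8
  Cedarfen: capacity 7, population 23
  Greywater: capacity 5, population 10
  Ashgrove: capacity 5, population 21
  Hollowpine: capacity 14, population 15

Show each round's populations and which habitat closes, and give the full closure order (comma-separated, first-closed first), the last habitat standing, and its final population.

Closure order: Ashgrove, Cedarfen, Fernhollow, Greywater, Hollowpine
Last habitat: Ironridge with 92 animals

Round 1: Ashgrove=21 Cedarfen=23 Fernhollow=15 Greywater=10 Hollowpine=15 Ironridge=8 → close Ashgrove (overflow 16)
  21÷5 = 4 each, +1 to first 1
Round 2: Cedarfen=28 Fernhollow=19 Greywater=14 Hollowpine=19 Ironridge=12 → close Cedarfen (overflow 21)
  28÷4 = 7 each, +1 to first 0
Round 3: Fernhollow=26 Greywater=21 Hollowpine=26 Ironridge=19 → close Fernhollow (overflow 16)
  26÷3 = 8 each, +1 to first 2
Round 4: Greywater=30 Hollowpine=35 Ironridge=27 → close Greywater (overflow 25)
  30÷2 = 15 each, +1 to first 0
Round 5: Hollowpine=50 Ironridge=42 → close Hollowpine (overflow 36)
  50÷1 = 50 each, +1 to first 0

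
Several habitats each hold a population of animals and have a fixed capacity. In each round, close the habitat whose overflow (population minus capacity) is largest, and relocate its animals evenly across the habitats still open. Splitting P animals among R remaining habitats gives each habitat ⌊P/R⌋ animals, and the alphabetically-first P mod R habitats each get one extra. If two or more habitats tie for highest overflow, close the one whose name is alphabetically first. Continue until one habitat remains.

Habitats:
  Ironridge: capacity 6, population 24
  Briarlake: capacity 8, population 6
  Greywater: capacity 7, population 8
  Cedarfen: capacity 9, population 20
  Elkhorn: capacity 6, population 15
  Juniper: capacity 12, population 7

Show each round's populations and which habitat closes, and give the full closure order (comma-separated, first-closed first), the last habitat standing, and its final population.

Closure order: Ironridge, Cedarfen, Elkhorn, Greywater, Briarlake
Last habitat: Juniper with 80 animals

Round 1: Briarlake=6 Cedarfen=20 Elkhorn=15 Greywater=8 Ironridge=24 Juniper=7 → close Ironridge (overflow 18)
  24÷5 = 4 each, +1 to first 4
Round 2: Briarlake=11 Cedarfen=25 Elkhorn=20 Greywater=13 Juniper=11 → close Cedarfen (overflow 16)
  25÷4 = 6 each, +1 to first 1
Round 3: Briarlake=18 Elkhorn=26 Greywater=19 Juniper=17 → close Elkhorn (overflow 20)
  26÷3 = 8 each, +1 to first 2
Round 4: Briarlake=27 Greywater=28 Juniper=25 → close Greywater (overflow 21)
  28÷2 = 14 each, +1 to first 0
Round 5: Briarlake=41 Juniper=39 → close Briarlake (overflow 33)
  41÷1 = 41 each, +1 to first 0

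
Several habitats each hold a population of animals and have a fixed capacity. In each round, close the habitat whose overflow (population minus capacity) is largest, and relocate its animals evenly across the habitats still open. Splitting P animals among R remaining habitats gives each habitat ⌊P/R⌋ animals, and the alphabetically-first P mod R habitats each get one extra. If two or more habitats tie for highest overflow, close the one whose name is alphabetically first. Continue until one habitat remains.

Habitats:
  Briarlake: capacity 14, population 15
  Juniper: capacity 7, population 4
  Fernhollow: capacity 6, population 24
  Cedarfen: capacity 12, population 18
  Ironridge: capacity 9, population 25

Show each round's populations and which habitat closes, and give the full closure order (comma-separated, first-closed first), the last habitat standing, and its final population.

Closure order: Fernhollow, Ironridge, Cedarfen, Briarlake
Last habitat: Juniper with 86 animals

Round 1: Briarlake=15 Cedarfen=18 Fernhollow=24 Ironridge=25 Juniper=4 → close Fernhollow (overflow 18)
  24÷4 = 6 each, +1 to first 0
Round 2: Briarlake=21 Cedarfen=24 Ironridge=31 Juniper=10 → close Ironridge (overflow 22)
  31÷3 = 10 each, +1 to first 1
Round 3: Briarlake=32 Cedarfen=34 Juniper=20 → close Cedarfen (overflow 22)
  34÷2 = 17 each, +1 to first 0
Round 4: Briarlake=49 Juniper=37 → close Briarlake (overflow 35)
  49÷1 = 49 each, +1 to first 0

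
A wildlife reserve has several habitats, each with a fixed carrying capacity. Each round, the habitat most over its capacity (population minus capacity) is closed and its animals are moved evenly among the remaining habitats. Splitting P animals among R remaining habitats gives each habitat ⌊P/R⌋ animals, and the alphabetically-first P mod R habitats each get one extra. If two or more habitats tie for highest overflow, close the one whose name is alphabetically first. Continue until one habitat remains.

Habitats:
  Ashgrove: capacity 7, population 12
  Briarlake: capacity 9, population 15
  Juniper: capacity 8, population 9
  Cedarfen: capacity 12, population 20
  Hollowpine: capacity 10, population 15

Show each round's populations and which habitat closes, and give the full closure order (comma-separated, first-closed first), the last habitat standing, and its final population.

Closure order: Cedarfen, Briarlake, Ashgrove, Hollowpine
Last habitat: Juniper with 71 animals

Round 1: Ashgrove=12 Briarlake=15 Cedarfen=20 Hollowpine=15 Juniper=9 → close Cedarfen (overflow 8)
  20÷4 = 5 each, +1 to first 0
Round 2: Ashgrove=17 Briarlake=20 Hollowpine=20 Juniper=14 → close Briarlake (overflow 11)
  20÷3 = 6 each, +1 to first 2
Round 3: Ashgrove=24 Hollowpine=27 Juniper=20 → close Ashgrove (overflow 17)
  24÷2 = 12 each, +1 to first 0
Round 4: Hollowpine=39 Juniper=32 → close Hollowpine (overflow 29)
  39÷1 = 39 each, +1 to first 0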